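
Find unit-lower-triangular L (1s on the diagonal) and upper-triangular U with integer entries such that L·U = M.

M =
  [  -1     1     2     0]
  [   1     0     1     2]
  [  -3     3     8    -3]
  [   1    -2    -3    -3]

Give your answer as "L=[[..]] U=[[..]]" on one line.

  R1 -= -1·R0 → [0,1,3,2]
  R2 -= 3·R0 → [0,0,2,-3]
  R3 -= -1·R0 → [0,-1,-1,-3]
  R2 -= 0·R1 → [0,0,2,-3]
  R3 -= -1·R1 → [0,0,2,-1]
  R3 -= 1·R2 → [0,0,0,2]

L=[[1,0,0,0],[-1,1,0,0],[3,0,1,0],[-1,-1,1,1]] U=[[-1,1,2,0],[0,1,3,2],[0,0,2,-3],[0,0,0,2]]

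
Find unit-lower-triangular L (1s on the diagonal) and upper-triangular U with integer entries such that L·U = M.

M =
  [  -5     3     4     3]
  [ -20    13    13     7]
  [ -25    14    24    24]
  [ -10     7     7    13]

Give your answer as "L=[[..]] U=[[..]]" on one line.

  R1 -= 4·R0 → [0,1,-3,-5]
  R2 -= 5·R0 → [0,-1,4,9]
  R3 -= 2·R0 → [0,1,-1,7]
  R2 -= -1·R1 → [0,0,1,4]
  R3 -= 1·R1 → [0,0,2,12]
  R3 -= 2·R2 → [0,0,0,4]

L=[[1,0,0,0],[4,1,0,0],[5,-1,1,0],[2,1,2,1]] U=[[-5,3,4,3],[0,1,-3,-5],[0,0,1,4],[0,0,0,4]]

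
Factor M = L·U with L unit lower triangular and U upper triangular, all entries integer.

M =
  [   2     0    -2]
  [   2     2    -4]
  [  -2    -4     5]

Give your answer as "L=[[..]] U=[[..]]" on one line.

  R1 -= 1·R0 → [0,2,-2]
  R2 -= -1·R0 → [0,-4,3]
  R2 -= -2·R1 → [0,0,-1]

L=[[1,0,0],[1,1,0],[-1,-2,1]] U=[[2,0,-2],[0,2,-2],[0,0,-1]]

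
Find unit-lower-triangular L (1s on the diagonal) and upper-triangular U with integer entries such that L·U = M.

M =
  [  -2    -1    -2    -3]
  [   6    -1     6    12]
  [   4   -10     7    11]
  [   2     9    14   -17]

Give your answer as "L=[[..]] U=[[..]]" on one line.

  r1 -= -3·r0 → [0,-4,0,3]
  r2 -= -2·r0 → [0,-12,3,5]
  r3 -= -1·r0 → [0,8,12,-20]
  r2 -= 3·r1 → [0,0,3,-4]
  r3 -= -2·r1 → [0,0,12,-14]
  r3 -= 4·r2 → [0,0,0,2]

L=[[1,0,0,0],[-3,1,0,0],[-2,3,1,0],[-1,-2,4,1]] U=[[-2,-1,-2,-3],[0,-4,0,3],[0,0,3,-4],[0,0,0,2]]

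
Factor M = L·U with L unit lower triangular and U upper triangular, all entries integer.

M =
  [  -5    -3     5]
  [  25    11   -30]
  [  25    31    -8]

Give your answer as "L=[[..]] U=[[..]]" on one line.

  R1 -= -5·R0 → [0,-4,-5]
  R2 -= -5·R0 → [0,16,17]
  R2 -= -4·R1 → [0,0,-3]

L=[[1,0,0],[-5,1,0],[-5,-4,1]] U=[[-5,-3,5],[0,-4,-5],[0,0,-3]]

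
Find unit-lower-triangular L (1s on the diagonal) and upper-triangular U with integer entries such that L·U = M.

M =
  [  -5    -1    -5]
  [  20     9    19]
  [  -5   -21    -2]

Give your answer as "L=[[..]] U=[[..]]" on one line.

L=[[1,0,0],[-4,1,0],[1,-4,1]] U=[[-5,-1,-5],[0,5,-1],[0,0,-1]]

  r1 -= -4·r0 → [0,5,-1]
  r2 -= 1·r0 → [0,-20,3]
  r2 -= -4·r1 → [0,0,-1]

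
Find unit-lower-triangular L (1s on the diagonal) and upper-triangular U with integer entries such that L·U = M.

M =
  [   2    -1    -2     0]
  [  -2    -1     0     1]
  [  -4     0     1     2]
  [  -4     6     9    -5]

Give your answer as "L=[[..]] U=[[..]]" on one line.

  r1 -= -1·r0 → [0,-2,-2,1]
  r2 -= -2·r0 → [0,-2,-3,2]
  r3 -= -2·r0 → [0,4,5,-5]
  r2 -= 1·r1 → [0,0,-1,1]
  r3 -= -2·r1 → [0,0,1,-3]
  r3 -= -1·r2 → [0,0,0,-2]

L=[[1,0,0,0],[-1,1,0,0],[-2,1,1,0],[-2,-2,-1,1]] U=[[2,-1,-2,0],[0,-2,-2,1],[0,0,-1,1],[0,0,0,-2]]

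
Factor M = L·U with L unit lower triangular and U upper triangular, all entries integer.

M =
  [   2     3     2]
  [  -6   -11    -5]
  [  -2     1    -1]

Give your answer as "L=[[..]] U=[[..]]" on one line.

L=[[1,0,0],[-3,1,0],[-1,-2,1]] U=[[2,3,2],[0,-2,1],[0,0,3]]

  row1 -= -3·row0 → [0,-2,1]
  row2 -= -1·row0 → [0,4,1]
  row2 -= -2·row1 → [0,0,3]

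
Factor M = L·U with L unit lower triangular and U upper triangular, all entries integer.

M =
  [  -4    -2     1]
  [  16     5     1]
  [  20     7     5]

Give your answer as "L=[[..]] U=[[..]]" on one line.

L=[[1,0,0],[-4,1,0],[-5,1,1]] U=[[-4,-2,1],[0,-3,5],[0,0,5]]

  r1 -= -4·r0 → [0,-3,5]
  r2 -= -5·r0 → [0,-3,10]
  r2 -= 1·r1 → [0,0,5]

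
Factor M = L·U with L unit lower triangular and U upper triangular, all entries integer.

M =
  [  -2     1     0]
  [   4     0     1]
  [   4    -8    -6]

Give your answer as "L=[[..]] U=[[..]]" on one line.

L=[[1,0,0],[-2,1,0],[-2,-3,1]] U=[[-2,1,0],[0,2,1],[0,0,-3]]

  R1 -= -2·R0 → [0,2,1]
  R2 -= -2·R0 → [0,-6,-6]
  R2 -= -3·R1 → [0,0,-3]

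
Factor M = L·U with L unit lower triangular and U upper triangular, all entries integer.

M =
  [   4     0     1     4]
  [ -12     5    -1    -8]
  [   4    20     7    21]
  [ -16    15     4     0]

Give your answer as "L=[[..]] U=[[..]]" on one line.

  row1 -= -3·row0 → [0,5,2,4]
  row2 -= 1·row0 → [0,20,6,17]
  row3 -= -4·row0 → [0,15,8,16]
  row2 -= 4·row1 → [0,0,-2,1]
  row3 -= 3·row1 → [0,0,2,4]
  row3 -= -1·row2 → [0,0,0,5]

L=[[1,0,0,0],[-3,1,0,0],[1,4,1,0],[-4,3,-1,1]] U=[[4,0,1,4],[0,5,2,4],[0,0,-2,1],[0,0,0,5]]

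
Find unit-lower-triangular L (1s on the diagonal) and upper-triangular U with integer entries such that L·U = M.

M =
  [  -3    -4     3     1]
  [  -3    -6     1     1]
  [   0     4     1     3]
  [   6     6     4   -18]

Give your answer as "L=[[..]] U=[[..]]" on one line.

  row1 -= 1·row0 → [0,-2,-2,0]
  row2 -= 0·row0 → [0,4,1,3]
  row3 -= -2·row0 → [0,-2,10,-16]
  row2 -= -2·row1 → [0,0,-3,3]
  row3 -= 1·row1 → [0,0,12,-16]
  row3 -= -4·row2 → [0,0,0,-4]

L=[[1,0,0,0],[1,1,0,0],[0,-2,1,0],[-2,1,-4,1]] U=[[-3,-4,3,1],[0,-2,-2,0],[0,0,-3,3],[0,0,0,-4]]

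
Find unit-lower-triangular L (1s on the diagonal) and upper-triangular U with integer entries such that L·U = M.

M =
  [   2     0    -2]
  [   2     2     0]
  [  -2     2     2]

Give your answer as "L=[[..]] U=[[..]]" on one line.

  r1 -= 1·r0 → [0,2,2]
  r2 -= -1·r0 → [0,2,0]
  r2 -= 1·r1 → [0,0,-2]

L=[[1,0,0],[1,1,0],[-1,1,1]] U=[[2,0,-2],[0,2,2],[0,0,-2]]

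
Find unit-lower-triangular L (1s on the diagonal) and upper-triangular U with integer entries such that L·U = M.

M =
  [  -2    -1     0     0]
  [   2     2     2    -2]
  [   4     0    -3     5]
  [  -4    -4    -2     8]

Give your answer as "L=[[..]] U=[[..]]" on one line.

  R1 -= -1·R0 → [0,1,2,-2]
  R2 -= -2·R0 → [0,-2,-3,5]
  R3 -= 2·R0 → [0,-2,-2,8]
  R2 -= -2·R1 → [0,0,1,1]
  R3 -= -2·R1 → [0,0,2,4]
  R3 -= 2·R2 → [0,0,0,2]

L=[[1,0,0,0],[-1,1,0,0],[-2,-2,1,0],[2,-2,2,1]] U=[[-2,-1,0,0],[0,1,2,-2],[0,0,1,1],[0,0,0,2]]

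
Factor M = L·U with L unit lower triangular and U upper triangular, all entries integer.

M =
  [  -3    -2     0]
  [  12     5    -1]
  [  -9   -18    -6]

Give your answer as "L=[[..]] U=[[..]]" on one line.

L=[[1,0,0],[-4,1,0],[3,4,1]] U=[[-3,-2,0],[0,-3,-1],[0,0,-2]]

  R1 -= -4·R0 → [0,-3,-1]
  R2 -= 3·R0 → [0,-12,-6]
  R2 -= 4·R1 → [0,0,-2]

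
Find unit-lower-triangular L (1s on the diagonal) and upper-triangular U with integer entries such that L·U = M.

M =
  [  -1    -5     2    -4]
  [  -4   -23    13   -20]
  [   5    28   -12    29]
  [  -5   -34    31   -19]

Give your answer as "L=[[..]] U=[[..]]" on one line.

  row1 -= 4·row0 → [0,-3,5,-4]
  row2 -= -5·row0 → [0,3,-2,9]
  row3 -= 5·row0 → [0,-9,21,1]
  row2 -= -1·row1 → [0,0,3,5]
  row3 -= 3·row1 → [0,0,6,13]
  row3 -= 2·row2 → [0,0,0,3]

L=[[1,0,0,0],[4,1,0,0],[-5,-1,1,0],[5,3,2,1]] U=[[-1,-5,2,-4],[0,-3,5,-4],[0,0,3,5],[0,0,0,3]]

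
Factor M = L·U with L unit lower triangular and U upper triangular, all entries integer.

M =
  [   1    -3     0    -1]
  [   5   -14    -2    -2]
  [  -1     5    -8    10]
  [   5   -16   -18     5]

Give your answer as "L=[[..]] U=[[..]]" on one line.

  R1 -= 5·R0 → [0,1,-2,3]
  R2 -= -1·R0 → [0,2,-8,9]
  R3 -= 5·R0 → [0,-1,-18,10]
  R2 -= 2·R1 → [0,0,-4,3]
  R3 -= -1·R1 → [0,0,-20,13]
  R3 -= 5·R2 → [0,0,0,-2]

L=[[1,0,0,0],[5,1,0,0],[-1,2,1,0],[5,-1,5,1]] U=[[1,-3,0,-1],[0,1,-2,3],[0,0,-4,3],[0,0,0,-2]]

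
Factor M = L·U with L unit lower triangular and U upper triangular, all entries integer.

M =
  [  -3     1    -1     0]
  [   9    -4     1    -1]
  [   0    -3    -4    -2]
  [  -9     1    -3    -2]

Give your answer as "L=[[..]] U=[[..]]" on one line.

  row1 -= -3·row0 → [0,-1,-2,-1]
  row2 -= 0·row0 → [0,-3,-4,-2]
  row3 -= 3·row0 → [0,-2,0,-2]
  row2 -= 3·row1 → [0,0,2,1]
  row3 -= 2·row1 → [0,0,4,0]
  row3 -= 2·row2 → [0,0,0,-2]

L=[[1,0,0,0],[-3,1,0,0],[0,3,1,0],[3,2,2,1]] U=[[-3,1,-1,0],[0,-1,-2,-1],[0,0,2,1],[0,0,0,-2]]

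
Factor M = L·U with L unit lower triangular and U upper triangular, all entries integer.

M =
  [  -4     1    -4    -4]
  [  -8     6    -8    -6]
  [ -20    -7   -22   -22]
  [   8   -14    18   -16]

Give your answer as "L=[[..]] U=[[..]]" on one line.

L=[[1,0,0,0],[2,1,0,0],[5,-3,1,0],[-2,-3,-5,1]] U=[[-4,1,-4,-4],[0,4,0,2],[0,0,-2,4],[0,0,0,2]]

  r1 -= 2·r0 → [0,4,0,2]
  r2 -= 5·r0 → [0,-12,-2,-2]
  r3 -= -2·r0 → [0,-12,10,-24]
  r2 -= -3·r1 → [0,0,-2,4]
  r3 -= -3·r1 → [0,0,10,-18]
  r3 -= -5·r2 → [0,0,0,2]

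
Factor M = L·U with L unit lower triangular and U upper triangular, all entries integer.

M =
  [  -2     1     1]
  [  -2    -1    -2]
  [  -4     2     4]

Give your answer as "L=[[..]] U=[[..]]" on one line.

  R1 -= 1·R0 → [0,-2,-3]
  R2 -= 2·R0 → [0,0,2]
  R2 -= 0·R1 → [0,0,2]

L=[[1,0,0],[1,1,0],[2,0,1]] U=[[-2,1,1],[0,-2,-3],[0,0,2]]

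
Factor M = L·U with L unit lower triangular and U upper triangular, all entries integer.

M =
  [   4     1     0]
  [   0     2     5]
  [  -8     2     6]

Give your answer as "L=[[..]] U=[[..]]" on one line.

  R1 -= 0·R0 → [0,2,5]
  R2 -= -2·R0 → [0,4,6]
  R2 -= 2·R1 → [0,0,-4]

L=[[1,0,0],[0,1,0],[-2,2,1]] U=[[4,1,0],[0,2,5],[0,0,-4]]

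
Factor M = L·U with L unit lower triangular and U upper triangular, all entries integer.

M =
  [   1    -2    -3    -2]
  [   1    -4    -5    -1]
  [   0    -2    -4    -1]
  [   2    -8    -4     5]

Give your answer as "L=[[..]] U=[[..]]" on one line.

  row1 -= 1·row0 → [0,-2,-2,1]
  row2 -= 0·row0 → [0,-2,-4,-1]
  row3 -= 2·row0 → [0,-4,2,9]
  row2 -= 1·row1 → [0,0,-2,-2]
  row3 -= 2·row1 → [0,0,6,7]
  row3 -= -3·row2 → [0,0,0,1]

L=[[1,0,0,0],[1,1,0,0],[0,1,1,0],[2,2,-3,1]] U=[[1,-2,-3,-2],[0,-2,-2,1],[0,0,-2,-2],[0,0,0,1]]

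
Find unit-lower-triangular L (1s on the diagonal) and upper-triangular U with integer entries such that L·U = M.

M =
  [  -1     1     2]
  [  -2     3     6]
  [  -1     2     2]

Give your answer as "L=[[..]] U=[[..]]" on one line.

  R1 -= 2·R0 → [0,1,2]
  R2 -= 1·R0 → [0,1,0]
  R2 -= 1·R1 → [0,0,-2]

L=[[1,0,0],[2,1,0],[1,1,1]] U=[[-1,1,2],[0,1,2],[0,0,-2]]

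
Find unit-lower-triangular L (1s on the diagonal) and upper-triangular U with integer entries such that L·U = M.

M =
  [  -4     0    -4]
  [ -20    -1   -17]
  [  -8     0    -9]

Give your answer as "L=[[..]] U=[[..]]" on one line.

L=[[1,0,0],[5,1,0],[2,0,1]] U=[[-4,0,-4],[0,-1,3],[0,0,-1]]

  row1 -= 5·row0 → [0,-1,3]
  row2 -= 2·row0 → [0,0,-1]
  row2 -= 0·row1 → [0,0,-1]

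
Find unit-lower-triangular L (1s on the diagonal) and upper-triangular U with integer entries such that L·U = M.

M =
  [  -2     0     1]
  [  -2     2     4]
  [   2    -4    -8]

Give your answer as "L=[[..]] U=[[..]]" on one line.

L=[[1,0,0],[1,1,0],[-1,-2,1]] U=[[-2,0,1],[0,2,3],[0,0,-1]]

  row1 -= 1·row0 → [0,2,3]
  row2 -= -1·row0 → [0,-4,-7]
  row2 -= -2·row1 → [0,0,-1]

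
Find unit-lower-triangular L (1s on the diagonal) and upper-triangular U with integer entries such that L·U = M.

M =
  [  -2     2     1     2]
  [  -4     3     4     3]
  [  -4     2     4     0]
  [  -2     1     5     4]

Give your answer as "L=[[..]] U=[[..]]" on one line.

  r1 -= 2·r0 → [0,-1,2,-1]
  r2 -= 2·r0 → [0,-2,2,-4]
  r3 -= 1·r0 → [0,-1,4,2]
  r2 -= 2·r1 → [0,0,-2,-2]
  r3 -= 1·r1 → [0,0,2,3]
  r3 -= -1·r2 → [0,0,0,1]

L=[[1,0,0,0],[2,1,0,0],[2,2,1,0],[1,1,-1,1]] U=[[-2,2,1,2],[0,-1,2,-1],[0,0,-2,-2],[0,0,0,1]]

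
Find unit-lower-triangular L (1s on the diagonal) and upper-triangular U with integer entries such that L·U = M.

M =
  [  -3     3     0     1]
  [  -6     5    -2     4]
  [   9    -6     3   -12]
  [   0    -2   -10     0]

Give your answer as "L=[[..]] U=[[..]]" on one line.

  row1 -= 2·row0 → [0,-1,-2,2]
  row2 -= -3·row0 → [0,3,3,-9]
  row3 -= 0·row0 → [0,-2,-10,0]
  row2 -= -3·row1 → [0,0,-3,-3]
  row3 -= 2·row1 → [0,0,-6,-4]
  row3 -= 2·row2 → [0,0,0,2]

L=[[1,0,0,0],[2,1,0,0],[-3,-3,1,0],[0,2,2,1]] U=[[-3,3,0,1],[0,-1,-2,2],[0,0,-3,-3],[0,0,0,2]]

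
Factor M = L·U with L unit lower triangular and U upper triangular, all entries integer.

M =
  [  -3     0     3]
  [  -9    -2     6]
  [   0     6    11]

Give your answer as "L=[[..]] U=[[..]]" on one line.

L=[[1,0,0],[3,1,0],[0,-3,1]] U=[[-3,0,3],[0,-2,-3],[0,0,2]]

  r1 -= 3·r0 → [0,-2,-3]
  r2 -= 0·r0 → [0,6,11]
  r2 -= -3·r1 → [0,0,2]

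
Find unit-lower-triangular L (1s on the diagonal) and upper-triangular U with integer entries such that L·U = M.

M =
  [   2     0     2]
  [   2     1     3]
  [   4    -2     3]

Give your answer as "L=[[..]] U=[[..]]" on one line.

L=[[1,0,0],[1,1,0],[2,-2,1]] U=[[2,0,2],[0,1,1],[0,0,1]]

  R1 -= 1·R0 → [0,1,1]
  R2 -= 2·R0 → [0,-2,-1]
  R2 -= -2·R1 → [0,0,1]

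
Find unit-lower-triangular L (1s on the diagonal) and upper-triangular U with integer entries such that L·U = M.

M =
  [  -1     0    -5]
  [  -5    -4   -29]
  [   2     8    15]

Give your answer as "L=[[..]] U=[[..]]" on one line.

L=[[1,0,0],[5,1,0],[-2,-2,1]] U=[[-1,0,-5],[0,-4,-4],[0,0,-3]]

  row1 -= 5·row0 → [0,-4,-4]
  row2 -= -2·row0 → [0,8,5]
  row2 -= -2·row1 → [0,0,-3]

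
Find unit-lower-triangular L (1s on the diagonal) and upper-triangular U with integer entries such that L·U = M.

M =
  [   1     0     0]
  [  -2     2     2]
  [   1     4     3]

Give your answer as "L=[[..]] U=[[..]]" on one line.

  r1 -= -2·r0 → [0,2,2]
  r2 -= 1·r0 → [0,4,3]
  r2 -= 2·r1 → [0,0,-1]

L=[[1,0,0],[-2,1,0],[1,2,1]] U=[[1,0,0],[0,2,2],[0,0,-1]]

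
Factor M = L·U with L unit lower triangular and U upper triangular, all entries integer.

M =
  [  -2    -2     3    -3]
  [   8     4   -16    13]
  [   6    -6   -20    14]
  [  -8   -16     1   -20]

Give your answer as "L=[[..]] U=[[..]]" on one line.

L=[[1,0,0,0],[-4,1,0,0],[-3,3,1,0],[4,2,-3,1]] U=[[-2,-2,3,-3],[0,-4,-4,1],[0,0,1,2],[0,0,0,-4]]

  R1 -= -4·R0 → [0,-4,-4,1]
  R2 -= -3·R0 → [0,-12,-11,5]
  R3 -= 4·R0 → [0,-8,-11,-8]
  R2 -= 3·R1 → [0,0,1,2]
  R3 -= 2·R1 → [0,0,-3,-10]
  R3 -= -3·R2 → [0,0,0,-4]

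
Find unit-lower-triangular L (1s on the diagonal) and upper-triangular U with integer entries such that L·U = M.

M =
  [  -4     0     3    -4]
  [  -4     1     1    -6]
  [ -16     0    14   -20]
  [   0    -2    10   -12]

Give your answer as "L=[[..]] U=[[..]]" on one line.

L=[[1,0,0,0],[1,1,0,0],[4,0,1,0],[0,-2,3,1]] U=[[-4,0,3,-4],[0,1,-2,-2],[0,0,2,-4],[0,0,0,-4]]

  R1 -= 1·R0 → [0,1,-2,-2]
  R2 -= 4·R0 → [0,0,2,-4]
  R3 -= 0·R0 → [0,-2,10,-12]
  R2 -= 0·R1 → [0,0,2,-4]
  R3 -= -2·R1 → [0,0,6,-16]
  R3 -= 3·R2 → [0,0,0,-4]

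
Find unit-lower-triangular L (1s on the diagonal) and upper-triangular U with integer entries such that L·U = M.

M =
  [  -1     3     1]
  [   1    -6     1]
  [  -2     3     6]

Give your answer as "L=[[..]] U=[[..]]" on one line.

  row1 -= -1·row0 → [0,-3,2]
  row2 -= 2·row0 → [0,-3,4]
  row2 -= 1·row1 → [0,0,2]

L=[[1,0,0],[-1,1,0],[2,1,1]] U=[[-1,3,1],[0,-3,2],[0,0,2]]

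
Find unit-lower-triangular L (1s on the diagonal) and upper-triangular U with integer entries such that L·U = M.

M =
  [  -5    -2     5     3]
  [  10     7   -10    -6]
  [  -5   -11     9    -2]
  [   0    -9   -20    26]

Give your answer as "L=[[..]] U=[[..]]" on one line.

  r1 -= -2·r0 → [0,3,0,0]
  r2 -= 1·r0 → [0,-9,4,-5]
  r3 -= 0·r0 → [0,-9,-20,26]
  r2 -= -3·r1 → [0,0,4,-5]
  r3 -= -3·r1 → [0,0,-20,26]
  r3 -= -5·r2 → [0,0,0,1]

L=[[1,0,0,0],[-2,1,0,0],[1,-3,1,0],[0,-3,-5,1]] U=[[-5,-2,5,3],[0,3,0,0],[0,0,4,-5],[0,0,0,1]]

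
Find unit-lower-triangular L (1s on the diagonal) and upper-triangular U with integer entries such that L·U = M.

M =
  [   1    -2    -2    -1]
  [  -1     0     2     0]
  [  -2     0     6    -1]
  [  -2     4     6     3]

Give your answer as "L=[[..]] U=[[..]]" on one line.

  R1 -= -1·R0 → [0,-2,0,-1]
  R2 -= -2·R0 → [0,-4,2,-3]
  R3 -= -2·R0 → [0,0,2,1]
  R2 -= 2·R1 → [0,0,2,-1]
  R3 -= 0·R1 → [0,0,2,1]
  R3 -= 1·R2 → [0,0,0,2]

L=[[1,0,0,0],[-1,1,0,0],[-2,2,1,0],[-2,0,1,1]] U=[[1,-2,-2,-1],[0,-2,0,-1],[0,0,2,-1],[0,0,0,2]]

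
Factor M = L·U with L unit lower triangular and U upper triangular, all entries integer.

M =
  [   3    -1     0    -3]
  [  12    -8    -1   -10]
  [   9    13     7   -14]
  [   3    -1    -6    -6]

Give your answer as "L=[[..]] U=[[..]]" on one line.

L=[[1,0,0,0],[4,1,0,0],[3,-4,1,0],[1,0,-2,1]] U=[[3,-1,0,-3],[0,-4,-1,2],[0,0,3,3],[0,0,0,3]]

  row1 -= 4·row0 → [0,-4,-1,2]
  row2 -= 3·row0 → [0,16,7,-5]
  row3 -= 1·row0 → [0,0,-6,-3]
  row2 -= -4·row1 → [0,0,3,3]
  row3 -= 0·row1 → [0,0,-6,-3]
  row3 -= -2·row2 → [0,0,0,3]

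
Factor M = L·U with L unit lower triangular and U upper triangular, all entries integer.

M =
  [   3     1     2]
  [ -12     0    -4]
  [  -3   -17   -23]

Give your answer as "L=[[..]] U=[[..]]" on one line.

  row1 -= -4·row0 → [0,4,4]
  row2 -= -1·row0 → [0,-16,-21]
  row2 -= -4·row1 → [0,0,-5]

L=[[1,0,0],[-4,1,0],[-1,-4,1]] U=[[3,1,2],[0,4,4],[0,0,-5]]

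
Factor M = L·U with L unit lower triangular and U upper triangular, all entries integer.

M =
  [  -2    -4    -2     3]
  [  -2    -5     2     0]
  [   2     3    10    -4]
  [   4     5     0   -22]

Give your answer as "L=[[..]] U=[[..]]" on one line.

L=[[1,0,0,0],[1,1,0,0],[-1,1,1,0],[-2,3,-4,1]] U=[[-2,-4,-2,3],[0,-1,4,-3],[0,0,4,2],[0,0,0,1]]

  row1 -= 1·row0 → [0,-1,4,-3]
  row2 -= -1·row0 → [0,-1,8,-1]
  row3 -= -2·row0 → [0,-3,-4,-16]
  row2 -= 1·row1 → [0,0,4,2]
  row3 -= 3·row1 → [0,0,-16,-7]
  row3 -= -4·row2 → [0,0,0,1]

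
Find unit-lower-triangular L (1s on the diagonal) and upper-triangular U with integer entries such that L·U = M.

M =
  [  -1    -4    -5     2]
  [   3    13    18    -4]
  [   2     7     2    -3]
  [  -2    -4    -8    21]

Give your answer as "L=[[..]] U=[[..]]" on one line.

L=[[1,0,0,0],[-3,1,0,0],[-2,-1,1,0],[2,4,2,1]] U=[[-1,-4,-5,2],[0,1,3,2],[0,0,-5,3],[0,0,0,3]]

  row1 -= -3·row0 → [0,1,3,2]
  row2 -= -2·row0 → [0,-1,-8,1]
  row3 -= 2·row0 → [0,4,2,17]
  row2 -= -1·row1 → [0,0,-5,3]
  row3 -= 4·row1 → [0,0,-10,9]
  row3 -= 2·row2 → [0,0,0,3]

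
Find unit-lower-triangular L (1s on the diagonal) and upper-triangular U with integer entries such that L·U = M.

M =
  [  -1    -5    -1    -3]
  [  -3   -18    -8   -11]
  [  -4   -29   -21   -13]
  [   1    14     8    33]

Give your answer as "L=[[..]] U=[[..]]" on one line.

L=[[1,0,0,0],[3,1,0,0],[4,3,1,0],[-1,-3,4,1]] U=[[-1,-5,-1,-3],[0,-3,-5,-2],[0,0,-2,5],[0,0,0,4]]

  row1 -= 3·row0 → [0,-3,-5,-2]
  row2 -= 4·row0 → [0,-9,-17,-1]
  row3 -= -1·row0 → [0,9,7,30]
  row2 -= 3·row1 → [0,0,-2,5]
  row3 -= -3·row1 → [0,0,-8,24]
  row3 -= 4·row2 → [0,0,0,4]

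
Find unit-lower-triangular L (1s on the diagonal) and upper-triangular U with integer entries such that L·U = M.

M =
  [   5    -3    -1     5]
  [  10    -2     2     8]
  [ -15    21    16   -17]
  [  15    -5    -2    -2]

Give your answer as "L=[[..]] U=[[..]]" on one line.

L=[[1,0,0,0],[2,1,0,0],[-3,3,1,0],[3,1,-3,1]] U=[[5,-3,-1,5],[0,4,4,-2],[0,0,1,4],[0,0,0,-3]]

  R1 -= 2·R0 → [0,4,4,-2]
  R2 -= -3·R0 → [0,12,13,-2]
  R3 -= 3·R0 → [0,4,1,-17]
  R2 -= 3·R1 → [0,0,1,4]
  R3 -= 1·R1 → [0,0,-3,-15]
  R3 -= -3·R2 → [0,0,0,-3]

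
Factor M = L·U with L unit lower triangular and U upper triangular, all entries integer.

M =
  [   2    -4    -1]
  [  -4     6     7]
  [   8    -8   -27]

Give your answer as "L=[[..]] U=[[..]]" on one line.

L=[[1,0,0],[-2,1,0],[4,-4,1]] U=[[2,-4,-1],[0,-2,5],[0,0,-3]]

  R1 -= -2·R0 → [0,-2,5]
  R2 -= 4·R0 → [0,8,-23]
  R2 -= -4·R1 → [0,0,-3]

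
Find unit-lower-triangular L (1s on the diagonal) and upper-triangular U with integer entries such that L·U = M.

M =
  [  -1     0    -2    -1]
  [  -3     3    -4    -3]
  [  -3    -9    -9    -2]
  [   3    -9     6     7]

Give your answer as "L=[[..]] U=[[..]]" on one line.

L=[[1,0,0,0],[3,1,0,0],[3,-3,1,0],[-3,-3,2,1]] U=[[-1,0,-2,-1],[0,3,2,0],[0,0,3,1],[0,0,0,2]]

  R1 -= 3·R0 → [0,3,2,0]
  R2 -= 3·R0 → [0,-9,-3,1]
  R3 -= -3·R0 → [0,-9,0,4]
  R2 -= -3·R1 → [0,0,3,1]
  R3 -= -3·R1 → [0,0,6,4]
  R3 -= 2·R2 → [0,0,0,2]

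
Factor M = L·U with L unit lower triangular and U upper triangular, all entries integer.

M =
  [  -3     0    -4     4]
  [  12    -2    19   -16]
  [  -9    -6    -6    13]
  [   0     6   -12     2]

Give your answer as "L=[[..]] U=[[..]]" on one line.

L=[[1,0,0,0],[-4,1,0,0],[3,3,1,0],[0,-3,1,1]] U=[[-3,0,-4,4],[0,-2,3,0],[0,0,-3,1],[0,0,0,1]]

  r1 -= -4·r0 → [0,-2,3,0]
  r2 -= 3·r0 → [0,-6,6,1]
  r3 -= 0·r0 → [0,6,-12,2]
  r2 -= 3·r1 → [0,0,-3,1]
  r3 -= -3·r1 → [0,0,-3,2]
  r3 -= 1·r2 → [0,0,0,1]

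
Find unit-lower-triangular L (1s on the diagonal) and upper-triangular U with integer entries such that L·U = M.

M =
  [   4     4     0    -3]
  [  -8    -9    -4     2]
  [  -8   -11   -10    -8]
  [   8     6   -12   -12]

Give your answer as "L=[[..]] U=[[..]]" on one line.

  r1 -= -2·r0 → [0,-1,-4,-4]
  r2 -= -2·r0 → [0,-3,-10,-14]
  r3 -= 2·r0 → [0,-2,-12,-6]
  r2 -= 3·r1 → [0,0,2,-2]
  r3 -= 2·r1 → [0,0,-4,2]
  r3 -= -2·r2 → [0,0,0,-2]

L=[[1,0,0,0],[-2,1,0,0],[-2,3,1,0],[2,2,-2,1]] U=[[4,4,0,-3],[0,-1,-4,-4],[0,0,2,-2],[0,0,0,-2]]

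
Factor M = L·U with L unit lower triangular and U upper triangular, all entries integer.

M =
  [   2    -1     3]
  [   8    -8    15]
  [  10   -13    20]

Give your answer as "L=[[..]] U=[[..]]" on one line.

  R1 -= 4·R0 → [0,-4,3]
  R2 -= 5·R0 → [0,-8,5]
  R2 -= 2·R1 → [0,0,-1]

L=[[1,0,0],[4,1,0],[5,2,1]] U=[[2,-1,3],[0,-4,3],[0,0,-1]]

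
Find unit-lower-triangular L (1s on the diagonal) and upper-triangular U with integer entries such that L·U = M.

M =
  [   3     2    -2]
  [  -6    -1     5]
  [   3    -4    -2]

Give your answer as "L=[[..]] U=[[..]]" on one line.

L=[[1,0,0],[-2,1,0],[1,-2,1]] U=[[3,2,-2],[0,3,1],[0,0,2]]

  row1 -= -2·row0 → [0,3,1]
  row2 -= 1·row0 → [0,-6,0]
  row2 -= -2·row1 → [0,0,2]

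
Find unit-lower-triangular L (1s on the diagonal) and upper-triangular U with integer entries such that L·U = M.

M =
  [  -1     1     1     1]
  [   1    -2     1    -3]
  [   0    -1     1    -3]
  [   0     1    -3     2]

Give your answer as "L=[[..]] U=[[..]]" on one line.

L=[[1,0,0,0],[-1,1,0,0],[0,1,1,0],[0,-1,1,1]] U=[[-1,1,1,1],[0,-1,2,-2],[0,0,-1,-1],[0,0,0,1]]

  row1 -= -1·row0 → [0,-1,2,-2]
  row2 -= 0·row0 → [0,-1,1,-3]
  row3 -= 0·row0 → [0,1,-3,2]
  row2 -= 1·row1 → [0,0,-1,-1]
  row3 -= -1·row1 → [0,0,-1,0]
  row3 -= 1·row2 → [0,0,0,1]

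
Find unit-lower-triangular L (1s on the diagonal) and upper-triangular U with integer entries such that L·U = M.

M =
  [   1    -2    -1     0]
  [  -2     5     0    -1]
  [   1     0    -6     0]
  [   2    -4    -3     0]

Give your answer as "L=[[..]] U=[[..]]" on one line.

L=[[1,0,0,0],[-2,1,0,0],[1,2,1,0],[2,0,1,1]] U=[[1,-2,-1,0],[0,1,-2,-1],[0,0,-1,2],[0,0,0,-2]]

  r1 -= -2·r0 → [0,1,-2,-1]
  r2 -= 1·r0 → [0,2,-5,0]
  r3 -= 2·r0 → [0,0,-1,0]
  r2 -= 2·r1 → [0,0,-1,2]
  r3 -= 0·r1 → [0,0,-1,0]
  r3 -= 1·r2 → [0,0,0,-2]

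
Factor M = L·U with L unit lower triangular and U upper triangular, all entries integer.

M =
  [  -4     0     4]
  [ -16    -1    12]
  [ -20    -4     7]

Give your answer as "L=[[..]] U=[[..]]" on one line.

  row1 -= 4·row0 → [0,-1,-4]
  row2 -= 5·row0 → [0,-4,-13]
  row2 -= 4·row1 → [0,0,3]

L=[[1,0,0],[4,1,0],[5,4,1]] U=[[-4,0,4],[0,-1,-4],[0,0,3]]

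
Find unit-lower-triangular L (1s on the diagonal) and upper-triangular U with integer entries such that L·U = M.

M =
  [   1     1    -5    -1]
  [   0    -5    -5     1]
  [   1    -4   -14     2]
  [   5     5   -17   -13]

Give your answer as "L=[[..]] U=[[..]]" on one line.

  row1 -= 0·row0 → [0,-5,-5,1]
  row2 -= 1·row0 → [0,-5,-9,3]
  row3 -= 5·row0 → [0,0,8,-8]
  row2 -= 1·row1 → [0,0,-4,2]
  row3 -= 0·row1 → [0,0,8,-8]
  row3 -= -2·row2 → [0,0,0,-4]

L=[[1,0,0,0],[0,1,0,0],[1,1,1,0],[5,0,-2,1]] U=[[1,1,-5,-1],[0,-5,-5,1],[0,0,-4,2],[0,0,0,-4]]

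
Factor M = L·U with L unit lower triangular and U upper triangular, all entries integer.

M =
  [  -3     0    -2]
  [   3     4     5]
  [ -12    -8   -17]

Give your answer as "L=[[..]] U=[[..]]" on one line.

L=[[1,0,0],[-1,1,0],[4,-2,1]] U=[[-3,0,-2],[0,4,3],[0,0,-3]]

  row1 -= -1·row0 → [0,4,3]
  row2 -= 4·row0 → [0,-8,-9]
  row2 -= -2·row1 → [0,0,-3]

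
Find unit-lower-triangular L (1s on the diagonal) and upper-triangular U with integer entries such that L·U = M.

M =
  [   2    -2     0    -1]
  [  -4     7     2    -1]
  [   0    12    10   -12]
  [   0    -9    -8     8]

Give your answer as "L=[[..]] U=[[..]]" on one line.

  row1 -= -2·row0 → [0,3,2,-3]
  row2 -= 0·row0 → [0,12,10,-12]
  row3 -= 0·row0 → [0,-9,-8,8]
  row2 -= 4·row1 → [0,0,2,0]
  row3 -= -3·row1 → [0,0,-2,-1]
  row3 -= -1·row2 → [0,0,0,-1]

L=[[1,0,0,0],[-2,1,0,0],[0,4,1,0],[0,-3,-1,1]] U=[[2,-2,0,-1],[0,3,2,-3],[0,0,2,0],[0,0,0,-1]]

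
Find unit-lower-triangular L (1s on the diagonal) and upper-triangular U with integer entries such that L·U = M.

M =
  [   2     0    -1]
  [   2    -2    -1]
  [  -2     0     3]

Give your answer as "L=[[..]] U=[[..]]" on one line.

  r1 -= 1·r0 → [0,-2,0]
  r2 -= -1·r0 → [0,0,2]
  r2 -= 0·r1 → [0,0,2]

L=[[1,0,0],[1,1,0],[-1,0,1]] U=[[2,0,-1],[0,-2,0],[0,0,2]]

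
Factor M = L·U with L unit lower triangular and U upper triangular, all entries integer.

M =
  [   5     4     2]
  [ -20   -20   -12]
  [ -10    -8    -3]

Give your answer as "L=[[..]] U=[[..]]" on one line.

  row1 -= -4·row0 → [0,-4,-4]
  row2 -= -2·row0 → [0,0,1]
  row2 -= 0·row1 → [0,0,1]

L=[[1,0,0],[-4,1,0],[-2,0,1]] U=[[5,4,2],[0,-4,-4],[0,0,1]]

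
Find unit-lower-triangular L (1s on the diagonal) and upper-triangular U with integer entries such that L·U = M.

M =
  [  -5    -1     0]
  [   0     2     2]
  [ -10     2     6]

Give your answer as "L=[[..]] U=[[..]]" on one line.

  row1 -= 0·row0 → [0,2,2]
  row2 -= 2·row0 → [0,4,6]
  row2 -= 2·row1 → [0,0,2]

L=[[1,0,0],[0,1,0],[2,2,1]] U=[[-5,-1,0],[0,2,2],[0,0,2]]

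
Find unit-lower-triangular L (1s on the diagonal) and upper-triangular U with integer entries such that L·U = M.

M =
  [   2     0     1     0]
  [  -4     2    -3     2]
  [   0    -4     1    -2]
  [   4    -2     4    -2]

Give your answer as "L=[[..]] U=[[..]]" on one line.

  row1 -= -2·row0 → [0,2,-1,2]
  row2 -= 0·row0 → [0,-4,1,-2]
  row3 -= 2·row0 → [0,-2,2,-2]
  row2 -= -2·row1 → [0,0,-1,2]
  row3 -= -1·row1 → [0,0,1,0]
  row3 -= -1·row2 → [0,0,0,2]

L=[[1,0,0,0],[-2,1,0,0],[0,-2,1,0],[2,-1,-1,1]] U=[[2,0,1,0],[0,2,-1,2],[0,0,-1,2],[0,0,0,2]]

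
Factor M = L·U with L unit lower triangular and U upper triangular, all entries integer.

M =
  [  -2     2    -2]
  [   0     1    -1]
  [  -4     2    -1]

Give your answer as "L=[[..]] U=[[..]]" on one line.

  r1 -= 0·r0 → [0,1,-1]
  r2 -= 2·r0 → [0,-2,3]
  r2 -= -2·r1 → [0,0,1]

L=[[1,0,0],[0,1,0],[2,-2,1]] U=[[-2,2,-2],[0,1,-1],[0,0,1]]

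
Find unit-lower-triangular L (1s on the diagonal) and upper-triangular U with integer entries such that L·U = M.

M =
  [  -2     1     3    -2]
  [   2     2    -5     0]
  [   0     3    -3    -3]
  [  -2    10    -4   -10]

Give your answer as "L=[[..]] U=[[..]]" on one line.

L=[[1,0,0,0],[-1,1,0,0],[0,1,1,0],[1,3,1,1]] U=[[-2,1,3,-2],[0,3,-2,-2],[0,0,-1,-1],[0,0,0,-1]]

  R1 -= -1·R0 → [0,3,-2,-2]
  R2 -= 0·R0 → [0,3,-3,-3]
  R3 -= 1·R0 → [0,9,-7,-8]
  R2 -= 1·R1 → [0,0,-1,-1]
  R3 -= 3·R1 → [0,0,-1,-2]
  R3 -= 1·R2 → [0,0,0,-1]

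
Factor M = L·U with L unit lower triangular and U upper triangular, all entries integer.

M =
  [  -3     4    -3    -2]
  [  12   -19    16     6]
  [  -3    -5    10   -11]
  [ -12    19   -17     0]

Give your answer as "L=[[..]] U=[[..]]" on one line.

  r1 -= -4·r0 → [0,-3,4,-2]
  r2 -= 1·r0 → [0,-9,13,-9]
  r3 -= 4·r0 → [0,3,-5,8]
  r2 -= 3·r1 → [0,0,1,-3]
  r3 -= -1·r1 → [0,0,-1,6]
  r3 -= -1·r2 → [0,0,0,3]

L=[[1,0,0,0],[-4,1,0,0],[1,3,1,0],[4,-1,-1,1]] U=[[-3,4,-3,-2],[0,-3,4,-2],[0,0,1,-3],[0,0,0,3]]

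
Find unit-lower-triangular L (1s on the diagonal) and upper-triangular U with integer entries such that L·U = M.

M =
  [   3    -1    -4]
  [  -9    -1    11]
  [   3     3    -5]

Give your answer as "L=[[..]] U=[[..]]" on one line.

L=[[1,0,0],[-3,1,0],[1,-1,1]] U=[[3,-1,-4],[0,-4,-1],[0,0,-2]]

  R1 -= -3·R0 → [0,-4,-1]
  R2 -= 1·R0 → [0,4,-1]
  R2 -= -1·R1 → [0,0,-2]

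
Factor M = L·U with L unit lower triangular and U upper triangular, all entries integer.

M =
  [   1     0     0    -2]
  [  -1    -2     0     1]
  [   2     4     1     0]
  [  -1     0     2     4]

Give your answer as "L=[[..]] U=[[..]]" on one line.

  row1 -= -1·row0 → [0,-2,0,-1]
  row2 -= 2·row0 → [0,4,1,4]
  row3 -= -1·row0 → [0,0,2,2]
  row2 -= -2·row1 → [0,0,1,2]
  row3 -= 0·row1 → [0,0,2,2]
  row3 -= 2·row2 → [0,0,0,-2]

L=[[1,0,0,0],[-1,1,0,0],[2,-2,1,0],[-1,0,2,1]] U=[[1,0,0,-2],[0,-2,0,-1],[0,0,1,2],[0,0,0,-2]]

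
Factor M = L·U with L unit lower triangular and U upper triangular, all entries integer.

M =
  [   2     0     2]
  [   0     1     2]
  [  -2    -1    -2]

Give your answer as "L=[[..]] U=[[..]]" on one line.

  row1 -= 0·row0 → [0,1,2]
  row2 -= -1·row0 → [0,-1,0]
  row2 -= -1·row1 → [0,0,2]

L=[[1,0,0],[0,1,0],[-1,-1,1]] U=[[2,0,2],[0,1,2],[0,0,2]]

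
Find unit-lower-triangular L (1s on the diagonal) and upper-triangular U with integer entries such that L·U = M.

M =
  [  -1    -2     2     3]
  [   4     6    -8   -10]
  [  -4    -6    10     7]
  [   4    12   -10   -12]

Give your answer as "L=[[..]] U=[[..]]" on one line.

  r1 -= -4·r0 → [0,-2,0,2]
  r2 -= 4·r0 → [0,2,2,-5]
  r3 -= -4·r0 → [0,4,-2,0]
  r2 -= -1·r1 → [0,0,2,-3]
  r3 -= -2·r1 → [0,0,-2,4]
  r3 -= -1·r2 → [0,0,0,1]

L=[[1,0,0,0],[-4,1,0,0],[4,-1,1,0],[-4,-2,-1,1]] U=[[-1,-2,2,3],[0,-2,0,2],[0,0,2,-3],[0,0,0,1]]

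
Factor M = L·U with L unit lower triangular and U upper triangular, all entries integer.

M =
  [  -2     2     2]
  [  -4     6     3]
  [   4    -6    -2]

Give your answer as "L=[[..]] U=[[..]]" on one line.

L=[[1,0,0],[2,1,0],[-2,-1,1]] U=[[-2,2,2],[0,2,-1],[0,0,1]]

  R1 -= 2·R0 → [0,2,-1]
  R2 -= -2·R0 → [0,-2,2]
  R2 -= -1·R1 → [0,0,1]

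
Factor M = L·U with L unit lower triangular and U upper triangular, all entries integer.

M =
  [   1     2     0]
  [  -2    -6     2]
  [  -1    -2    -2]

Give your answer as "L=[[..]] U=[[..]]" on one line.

L=[[1,0,0],[-2,1,0],[-1,0,1]] U=[[1,2,0],[0,-2,2],[0,0,-2]]

  r1 -= -2·r0 → [0,-2,2]
  r2 -= -1·r0 → [0,0,-2]
  r2 -= 0·r1 → [0,0,-2]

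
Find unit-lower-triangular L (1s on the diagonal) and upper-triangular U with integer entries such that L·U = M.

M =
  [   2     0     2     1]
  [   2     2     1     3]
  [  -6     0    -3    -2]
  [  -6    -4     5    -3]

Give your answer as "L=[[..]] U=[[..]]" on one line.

  r1 -= 1·r0 → [0,2,-1,2]
  r2 -= -3·r0 → [0,0,3,1]
  r3 -= -3·r0 → [0,-4,11,0]
  r2 -= 0·r1 → [0,0,3,1]
  r3 -= -2·r1 → [0,0,9,4]
  r3 -= 3·r2 → [0,0,0,1]

L=[[1,0,0,0],[1,1,0,0],[-3,0,1,0],[-3,-2,3,1]] U=[[2,0,2,1],[0,2,-1,2],[0,0,3,1],[0,0,0,1]]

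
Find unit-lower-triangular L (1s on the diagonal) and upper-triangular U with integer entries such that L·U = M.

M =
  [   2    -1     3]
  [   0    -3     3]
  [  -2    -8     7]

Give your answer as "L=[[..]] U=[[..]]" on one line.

  r1 -= 0·r0 → [0,-3,3]
  r2 -= -1·r0 → [0,-9,10]
  r2 -= 3·r1 → [0,0,1]

L=[[1,0,0],[0,1,0],[-1,3,1]] U=[[2,-1,3],[0,-3,3],[0,0,1]]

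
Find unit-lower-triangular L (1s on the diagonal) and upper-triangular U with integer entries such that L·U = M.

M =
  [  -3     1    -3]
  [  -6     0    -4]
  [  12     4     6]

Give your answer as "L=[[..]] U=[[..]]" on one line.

L=[[1,0,0],[2,1,0],[-4,-4,1]] U=[[-3,1,-3],[0,-2,2],[0,0,2]]

  row1 -= 2·row0 → [0,-2,2]
  row2 -= -4·row0 → [0,8,-6]
  row2 -= -4·row1 → [0,0,2]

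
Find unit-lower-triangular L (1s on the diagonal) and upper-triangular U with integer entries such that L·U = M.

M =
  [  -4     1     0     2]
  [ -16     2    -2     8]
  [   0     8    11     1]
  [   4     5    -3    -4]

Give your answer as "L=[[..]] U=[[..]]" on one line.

  r1 -= 4·r0 → [0,-2,-2,0]
  r2 -= 0·r0 → [0,8,11,1]
  r3 -= -1·r0 → [0,6,-3,-2]
  r2 -= -4·r1 → [0,0,3,1]
  r3 -= -3·r1 → [0,0,-9,-2]
  r3 -= -3·r2 → [0,0,0,1]

L=[[1,0,0,0],[4,1,0,0],[0,-4,1,0],[-1,-3,-3,1]] U=[[-4,1,0,2],[0,-2,-2,0],[0,0,3,1],[0,0,0,1]]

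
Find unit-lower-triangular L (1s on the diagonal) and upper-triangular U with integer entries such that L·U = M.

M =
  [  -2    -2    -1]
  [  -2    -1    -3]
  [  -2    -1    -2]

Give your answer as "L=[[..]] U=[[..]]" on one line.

  r1 -= 1·r0 → [0,1,-2]
  r2 -= 1·r0 → [0,1,-1]
  r2 -= 1·r1 → [0,0,1]

L=[[1,0,0],[1,1,0],[1,1,1]] U=[[-2,-2,-1],[0,1,-2],[0,0,1]]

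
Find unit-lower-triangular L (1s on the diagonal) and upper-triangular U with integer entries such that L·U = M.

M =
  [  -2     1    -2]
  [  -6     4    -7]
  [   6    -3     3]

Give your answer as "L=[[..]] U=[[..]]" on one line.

L=[[1,0,0],[3,1,0],[-3,0,1]] U=[[-2,1,-2],[0,1,-1],[0,0,-3]]

  row1 -= 3·row0 → [0,1,-1]
  row2 -= -3·row0 → [0,0,-3]
  row2 -= 0·row1 → [0,0,-3]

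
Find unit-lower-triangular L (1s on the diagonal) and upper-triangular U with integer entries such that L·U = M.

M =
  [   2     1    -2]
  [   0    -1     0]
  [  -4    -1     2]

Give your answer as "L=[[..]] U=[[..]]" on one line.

  R1 -= 0·R0 → [0,-1,0]
  R2 -= -2·R0 → [0,1,-2]
  R2 -= -1·R1 → [0,0,-2]

L=[[1,0,0],[0,1,0],[-2,-1,1]] U=[[2,1,-2],[0,-1,0],[0,0,-2]]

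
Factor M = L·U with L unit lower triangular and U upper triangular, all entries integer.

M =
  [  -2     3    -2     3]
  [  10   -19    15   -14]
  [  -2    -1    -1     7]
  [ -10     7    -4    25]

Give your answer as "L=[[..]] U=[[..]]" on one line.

L=[[1,0,0,0],[-5,1,0,0],[1,1,1,0],[5,2,1,1]] U=[[-2,3,-2,3],[0,-4,5,1],[0,0,-4,3],[0,0,0,5]]

  R1 -= -5·R0 → [0,-4,5,1]
  R2 -= 1·R0 → [0,-4,1,4]
  R3 -= 5·R0 → [0,-8,6,10]
  R2 -= 1·R1 → [0,0,-4,3]
  R3 -= 2·R1 → [0,0,-4,8]
  R3 -= 1·R2 → [0,0,0,5]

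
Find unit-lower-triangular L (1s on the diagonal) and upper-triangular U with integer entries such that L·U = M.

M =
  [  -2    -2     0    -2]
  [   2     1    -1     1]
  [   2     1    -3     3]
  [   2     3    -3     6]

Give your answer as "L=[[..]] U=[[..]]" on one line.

  R1 -= -1·R0 → [0,-1,-1,-1]
  R2 -= -1·R0 → [0,-1,-3,1]
  R3 -= -1·R0 → [0,1,-3,4]
  R2 -= 1·R1 → [0,0,-2,2]
  R3 -= -1·R1 → [0,0,-4,3]
  R3 -= 2·R2 → [0,0,0,-1]

L=[[1,0,0,0],[-1,1,0,0],[-1,1,1,0],[-1,-1,2,1]] U=[[-2,-2,0,-2],[0,-1,-1,-1],[0,0,-2,2],[0,0,0,-1]]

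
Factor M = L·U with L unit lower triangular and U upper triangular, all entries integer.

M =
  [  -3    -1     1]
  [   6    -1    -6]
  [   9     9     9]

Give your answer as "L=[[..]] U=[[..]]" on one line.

  r1 -= -2·r0 → [0,-3,-4]
  r2 -= -3·r0 → [0,6,12]
  r2 -= -2·r1 → [0,0,4]

L=[[1,0,0],[-2,1,0],[-3,-2,1]] U=[[-3,-1,1],[0,-3,-4],[0,0,4]]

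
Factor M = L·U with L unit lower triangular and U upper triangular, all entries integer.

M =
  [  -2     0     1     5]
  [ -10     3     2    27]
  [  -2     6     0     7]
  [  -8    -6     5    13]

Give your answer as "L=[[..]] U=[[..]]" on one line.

  R1 -= 5·R0 → [0,3,-3,2]
  R2 -= 1·R0 → [0,6,-1,2]
  R3 -= 4·R0 → [0,-6,1,-7]
  R2 -= 2·R1 → [0,0,5,-2]
  R3 -= -2·R1 → [0,0,-5,-3]
  R3 -= -1·R2 → [0,0,0,-5]

L=[[1,0,0,0],[5,1,0,0],[1,2,1,0],[4,-2,-1,1]] U=[[-2,0,1,5],[0,3,-3,2],[0,0,5,-2],[0,0,0,-5]]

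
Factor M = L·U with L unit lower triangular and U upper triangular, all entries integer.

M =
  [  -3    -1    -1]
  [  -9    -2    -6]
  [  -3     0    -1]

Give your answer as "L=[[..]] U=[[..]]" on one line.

L=[[1,0,0],[3,1,0],[1,1,1]] U=[[-3,-1,-1],[0,1,-3],[0,0,3]]

  row1 -= 3·row0 → [0,1,-3]
  row2 -= 1·row0 → [0,1,0]
  row2 -= 1·row1 → [0,0,3]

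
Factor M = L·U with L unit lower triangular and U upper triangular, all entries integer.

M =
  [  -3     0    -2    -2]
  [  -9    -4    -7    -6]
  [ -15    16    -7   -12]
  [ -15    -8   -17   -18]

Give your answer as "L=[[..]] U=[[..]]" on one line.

  row1 -= 3·row0 → [0,-4,-1,0]
  row2 -= 5·row0 → [0,16,3,-2]
  row3 -= 5·row0 → [0,-8,-7,-8]
  row2 -= -4·row1 → [0,0,-1,-2]
  row3 -= 2·row1 → [0,0,-5,-8]
  row3 -= 5·row2 → [0,0,0,2]

L=[[1,0,0,0],[3,1,0,0],[5,-4,1,0],[5,2,5,1]] U=[[-3,0,-2,-2],[0,-4,-1,0],[0,0,-1,-2],[0,0,0,2]]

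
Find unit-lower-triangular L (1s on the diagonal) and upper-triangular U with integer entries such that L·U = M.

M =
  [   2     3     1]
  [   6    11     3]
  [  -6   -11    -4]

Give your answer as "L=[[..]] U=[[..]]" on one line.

L=[[1,0,0],[3,1,0],[-3,-1,1]] U=[[2,3,1],[0,2,0],[0,0,-1]]

  r1 -= 3·r0 → [0,2,0]
  r2 -= -3·r0 → [0,-2,-1]
  r2 -= -1·r1 → [0,0,-1]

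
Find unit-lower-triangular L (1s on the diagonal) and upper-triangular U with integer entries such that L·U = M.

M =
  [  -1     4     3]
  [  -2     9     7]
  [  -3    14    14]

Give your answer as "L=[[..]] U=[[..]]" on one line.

L=[[1,0,0],[2,1,0],[3,2,1]] U=[[-1,4,3],[0,1,1],[0,0,3]]

  row1 -= 2·row0 → [0,1,1]
  row2 -= 3·row0 → [0,2,5]
  row2 -= 2·row1 → [0,0,3]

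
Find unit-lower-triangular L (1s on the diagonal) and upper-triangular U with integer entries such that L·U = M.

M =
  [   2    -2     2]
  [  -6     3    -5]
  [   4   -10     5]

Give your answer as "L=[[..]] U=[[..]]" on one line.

  R1 -= -3·R0 → [0,-3,1]
  R2 -= 2·R0 → [0,-6,1]
  R2 -= 2·R1 → [0,0,-1]

L=[[1,0,0],[-3,1,0],[2,2,1]] U=[[2,-2,2],[0,-3,1],[0,0,-1]]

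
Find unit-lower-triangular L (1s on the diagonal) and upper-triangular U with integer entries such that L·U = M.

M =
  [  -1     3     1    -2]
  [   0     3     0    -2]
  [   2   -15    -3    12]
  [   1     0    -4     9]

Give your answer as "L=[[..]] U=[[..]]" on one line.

L=[[1,0,0,0],[0,1,0,0],[-2,-3,1,0],[-1,1,3,1]] U=[[-1,3,1,-2],[0,3,0,-2],[0,0,-1,2],[0,0,0,3]]

  R1 -= 0·R0 → [0,3,0,-2]
  R2 -= -2·R0 → [0,-9,-1,8]
  R3 -= -1·R0 → [0,3,-3,7]
  R2 -= -3·R1 → [0,0,-1,2]
  R3 -= 1·R1 → [0,0,-3,9]
  R3 -= 3·R2 → [0,0,0,3]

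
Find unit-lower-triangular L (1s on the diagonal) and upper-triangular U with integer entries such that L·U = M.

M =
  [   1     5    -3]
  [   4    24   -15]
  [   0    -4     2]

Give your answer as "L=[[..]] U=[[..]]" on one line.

L=[[1,0,0],[4,1,0],[0,-1,1]] U=[[1,5,-3],[0,4,-3],[0,0,-1]]

  row1 -= 4·row0 → [0,4,-3]
  row2 -= 0·row0 → [0,-4,2]
  row2 -= -1·row1 → [0,0,-1]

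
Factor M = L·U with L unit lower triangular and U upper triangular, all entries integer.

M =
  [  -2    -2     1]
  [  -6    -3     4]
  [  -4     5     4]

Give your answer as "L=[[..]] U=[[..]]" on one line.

L=[[1,0,0],[3,1,0],[2,3,1]] U=[[-2,-2,1],[0,3,1],[0,0,-1]]

  row1 -= 3·row0 → [0,3,1]
  row2 -= 2·row0 → [0,9,2]
  row2 -= 3·row1 → [0,0,-1]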